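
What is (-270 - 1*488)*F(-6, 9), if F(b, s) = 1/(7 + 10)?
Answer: -758/17 ≈ -44.588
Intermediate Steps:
F(b, s) = 1/17
(-270 - 1*488)*F(-6, 9) = (-270 - 1*488)*(1/17) = (-270 - 488)*(1/17) = -758*1/17 = -758/17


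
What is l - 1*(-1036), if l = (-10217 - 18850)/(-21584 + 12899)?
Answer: 3008909/2895 ≈ 1039.3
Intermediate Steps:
l = 9689/2895 (l = -29067/(-8685) = -29067*(-1/8685) = 9689/2895 ≈ 3.3468)
l - 1*(-1036) = 9689/2895 - 1*(-1036) = 9689/2895 + 1036 = 3008909/2895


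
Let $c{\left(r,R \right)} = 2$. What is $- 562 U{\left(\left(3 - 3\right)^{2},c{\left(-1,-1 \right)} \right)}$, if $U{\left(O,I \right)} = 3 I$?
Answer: $-3372$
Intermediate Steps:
$- 562 U{\left(\left(3 - 3\right)^{2},c{\left(-1,-1 \right)} \right)} = - 562 \cdot 3 \cdot 2 = \left(-562\right) 6 = -3372$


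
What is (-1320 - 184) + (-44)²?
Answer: 432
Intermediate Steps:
(-1320 - 184) + (-44)² = -1504 + 1936 = 432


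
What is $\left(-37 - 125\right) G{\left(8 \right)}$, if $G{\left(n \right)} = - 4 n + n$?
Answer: $3888$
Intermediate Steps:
$G{\left(n \right)} = - 3 n$
$\left(-37 - 125\right) G{\left(8 \right)} = \left(-37 - 125\right) \left(\left(-3\right) 8\right) = \left(-162\right) \left(-24\right) = 3888$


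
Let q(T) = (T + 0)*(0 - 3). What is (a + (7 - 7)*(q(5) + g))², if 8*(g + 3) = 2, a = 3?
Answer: 9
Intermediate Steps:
g = -11/4 (g = -3 + (⅛)*2 = -3 + ¼ = -11/4 ≈ -2.7500)
q(T) = -3*T (q(T) = T*(-3) = -3*T)
(a + (7 - 7)*(q(5) + g))² = (3 + (7 - 7)*(-3*5 - 11/4))² = (3 + 0*(-15 - 11/4))² = (3 + 0*(-71/4))² = (3 + 0)² = 3² = 9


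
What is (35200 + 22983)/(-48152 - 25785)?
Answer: -58183/73937 ≈ -0.78693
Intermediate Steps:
(35200 + 22983)/(-48152 - 25785) = 58183/(-73937) = 58183*(-1/73937) = -58183/73937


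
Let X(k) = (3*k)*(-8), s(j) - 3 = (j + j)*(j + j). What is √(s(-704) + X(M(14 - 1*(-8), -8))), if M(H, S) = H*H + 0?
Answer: √1970851 ≈ 1403.9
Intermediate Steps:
s(j) = 3 + 4*j² (s(j) = 3 + (j + j)*(j + j) = 3 + (2*j)*(2*j) = 3 + 4*j²)
M(H, S) = H² (M(H, S) = H² + 0 = H²)
X(k) = -24*k
√(s(-704) + X(M(14 - 1*(-8), -8))) = √((3 + 4*(-704)²) - 24*(14 - 1*(-8))²) = √((3 + 4*495616) - 24*(14 + 8)²) = √((3 + 1982464) - 24*22²) = √(1982467 - 24*484) = √(1982467 - 11616) = √1970851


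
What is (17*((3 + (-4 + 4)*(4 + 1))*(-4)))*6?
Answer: -1224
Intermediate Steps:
(17*((3 + (-4 + 4)*(4 + 1))*(-4)))*6 = (17*((3 + 0*5)*(-4)))*6 = (17*((3 + 0)*(-4)))*6 = (17*(3*(-4)))*6 = (17*(-12))*6 = -204*6 = -1224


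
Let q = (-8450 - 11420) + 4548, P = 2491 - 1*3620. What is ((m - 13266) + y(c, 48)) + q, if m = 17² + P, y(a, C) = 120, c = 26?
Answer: -29308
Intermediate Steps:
P = -1129 (P = 2491 - 3620 = -1129)
m = -840 (m = 17² - 1129 = 289 - 1129 = -840)
q = -15322 (q = -19870 + 4548 = -15322)
((m - 13266) + y(c, 48)) + q = ((-840 - 13266) + 120) - 15322 = (-14106 + 120) - 15322 = -13986 - 15322 = -29308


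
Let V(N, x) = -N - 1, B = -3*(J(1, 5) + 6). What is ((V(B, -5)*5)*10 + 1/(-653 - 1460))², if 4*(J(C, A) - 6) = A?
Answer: 67041264264129/17859076 ≈ 3.7539e+6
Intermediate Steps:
J(C, A) = 6 + A/4
B = -159/4 (B = -3*((6 + (¼)*5) + 6) = -3*((6 + 5/4) + 6) = -3*(29/4 + 6) = -3*53/4 = -159/4 ≈ -39.750)
V(N, x) = -1 - N
((V(B, -5)*5)*10 + 1/(-653 - 1460))² = (((-1 - 1*(-159/4))*5)*10 + 1/(-653 - 1460))² = (((-1 + 159/4)*5)*10 + 1/(-2113))² = (((155/4)*5)*10 - 1/2113)² = ((775/4)*10 - 1/2113)² = (3875/2 - 1/2113)² = (8187873/4226)² = 67041264264129/17859076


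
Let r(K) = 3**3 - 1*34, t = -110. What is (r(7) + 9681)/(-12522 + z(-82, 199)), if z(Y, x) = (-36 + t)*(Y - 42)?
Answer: 4837/2791 ≈ 1.7331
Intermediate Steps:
r(K) = -7 (r(K) = 27 - 34 = -7)
z(Y, x) = 6132 - 146*Y (z(Y, x) = (-36 - 110)*(Y - 42) = -146*(-42 + Y) = 6132 - 146*Y)
(r(7) + 9681)/(-12522 + z(-82, 199)) = (-7 + 9681)/(-12522 + (6132 - 146*(-82))) = 9674/(-12522 + (6132 + 11972)) = 9674/(-12522 + 18104) = 9674/5582 = 9674*(1/5582) = 4837/2791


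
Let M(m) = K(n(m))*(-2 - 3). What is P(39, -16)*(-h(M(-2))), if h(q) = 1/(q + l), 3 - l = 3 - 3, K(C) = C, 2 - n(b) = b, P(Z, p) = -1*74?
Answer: -74/17 ≈ -4.3529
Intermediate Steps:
P(Z, p) = -74
n(b) = 2 - b
l = 3 (l = 3 - (3 - 3) = 3 - 1*0 = 3 + 0 = 3)
M(m) = -10 + 5*m (M(m) = (2 - m)*(-2 - 3) = (2 - m)*(-5) = -10 + 5*m)
h(q) = 1/(3 + q) (h(q) = 1/(q + 3) = 1/(3 + q))
P(39, -16)*(-h(M(-2))) = -(-74)/(3 + (-10 + 5*(-2))) = -(-74)/(3 + (-10 - 10)) = -(-74)/(3 - 20) = -(-74)/(-17) = -(-74)*(-1)/17 = -74*1/17 = -74/17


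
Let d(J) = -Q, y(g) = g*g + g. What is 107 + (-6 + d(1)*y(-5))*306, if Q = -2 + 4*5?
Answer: -111889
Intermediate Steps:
Q = 18 (Q = -2 + 20 = 18)
y(g) = g + g**2 (y(g) = g**2 + g = g + g**2)
d(J) = -18 (d(J) = -1*18 = -18)
107 + (-6 + d(1)*y(-5))*306 = 107 + (-6 - (-90)*(1 - 5))*306 = 107 + (-6 - (-90)*(-4))*306 = 107 + (-6 - 18*20)*306 = 107 + (-6 - 360)*306 = 107 - 366*306 = 107 - 111996 = -111889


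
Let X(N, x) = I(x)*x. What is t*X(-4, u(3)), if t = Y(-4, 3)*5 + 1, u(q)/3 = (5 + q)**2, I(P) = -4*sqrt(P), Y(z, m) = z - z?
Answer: -6144*sqrt(3) ≈ -10642.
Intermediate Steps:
Y(z, m) = 0
u(q) = 3*(5 + q)**2
X(N, x) = -4*x**(3/2) (X(N, x) = (-4*sqrt(x))*x = -4*x**(3/2))
t = 1 (t = 0*5 + 1 = 0 + 1 = 1)
t*X(-4, u(3)) = 1*(-4*1536*sqrt(3)) = 1*(-6144*sqrt(3)) = -6144*sqrt(3)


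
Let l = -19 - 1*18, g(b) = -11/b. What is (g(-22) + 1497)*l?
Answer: -110815/2 ≈ -55408.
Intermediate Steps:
l = -37 (l = -19 - 18 = -37)
(g(-22) + 1497)*l = (-11/(-22) + 1497)*(-37) = (-11*(-1/22) + 1497)*(-37) = (1/2 + 1497)*(-37) = (2995/2)*(-37) = -110815/2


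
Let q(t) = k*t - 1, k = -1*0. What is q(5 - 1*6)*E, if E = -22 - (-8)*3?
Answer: -2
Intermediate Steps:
k = 0
E = 2 (E = -22 - 2*(-12) = -22 + 24 = 2)
q(t) = -1 (q(t) = 0*t - 1 = 0 - 1 = -1)
q(5 - 1*6)*E = -1*2 = -2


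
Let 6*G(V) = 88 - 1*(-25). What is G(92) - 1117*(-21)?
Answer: 140855/6 ≈ 23476.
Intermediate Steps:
G(V) = 113/6 (G(V) = (88 - 1*(-25))/6 = (88 + 25)/6 = (⅙)*113 = 113/6)
G(92) - 1117*(-21) = 113/6 - 1117*(-21) = 113/6 - 1*(-23457) = 113/6 + 23457 = 140855/6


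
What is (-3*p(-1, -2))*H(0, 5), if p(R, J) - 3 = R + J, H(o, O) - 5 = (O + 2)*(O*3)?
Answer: 0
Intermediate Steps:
H(o, O) = 5 + 3*O*(2 + O) (H(o, O) = 5 + (O + 2)*(O*3) = 5 + (2 + O)*(3*O) = 5 + 3*O*(2 + O))
p(R, J) = 3 + J + R (p(R, J) = 3 + (R + J) = 3 + (J + R) = 3 + J + R)
(-3*p(-1, -2))*H(0, 5) = (-3*(3 - 2 - 1))*(5 + 3*5² + 6*5) = (-3*0)*(5 + 3*25 + 30) = 0*(5 + 75 + 30) = 0*110 = 0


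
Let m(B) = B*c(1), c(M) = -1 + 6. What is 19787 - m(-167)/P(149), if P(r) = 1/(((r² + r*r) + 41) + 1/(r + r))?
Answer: 11064649051/298 ≈ 3.7130e+7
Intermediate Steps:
c(M) = 5
m(B) = 5*B (m(B) = B*5 = 5*B)
P(r) = 1/(41 + 1/(2*r) + 2*r²) (P(r) = 1/(((r² + r²) + 41) + 1/(2*r)) = 1/((2*r² + 41) + 1/(2*r)) = 1/((41 + 2*r²) + 1/(2*r)) = 1/(41 + 1/(2*r) + 2*r²))
19787 - m(-167)/P(149) = 19787 - 5*(-167)/(2*149/(1 + 4*149³ + 82*149)) = 19787 - (-835)/(2*149/(1 + 4*3307949 + 12218)) = 19787 - (-835)/(2*149/(1 + 13231796 + 12218)) = 19787 - (-835)/(2*149/13244015) = 19787 - (-835)/(2*149*(1/13244015)) = 19787 - (-835)/298/13244015 = 19787 - (-835)*13244015/298 = 19787 - 1*(-11058752525/298) = 19787 + 11058752525/298 = 11064649051/298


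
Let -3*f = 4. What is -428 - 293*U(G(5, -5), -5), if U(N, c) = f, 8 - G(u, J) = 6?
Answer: -112/3 ≈ -37.333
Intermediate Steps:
f = -4/3 (f = -⅓*4 = -4/3 ≈ -1.3333)
G(u, J) = 2 (G(u, J) = 8 - 1*6 = 8 - 6 = 2)
U(N, c) = -4/3
-428 - 293*U(G(5, -5), -5) = -428 - 293*(-4/3) = -428 + 1172/3 = -112/3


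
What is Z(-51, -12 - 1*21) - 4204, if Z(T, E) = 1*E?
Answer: -4237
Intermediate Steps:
Z(T, E) = E
Z(-51, -12 - 1*21) - 4204 = (-12 - 1*21) - 4204 = (-12 - 21) - 4204 = -33 - 4204 = -4237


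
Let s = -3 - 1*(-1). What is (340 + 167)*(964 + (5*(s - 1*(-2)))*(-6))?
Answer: 488748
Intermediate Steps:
s = -2 (s = -3 + 1 = -2)
(340 + 167)*(964 + (5*(s - 1*(-2)))*(-6)) = (340 + 167)*(964 + (5*(-2 - 1*(-2)))*(-6)) = 507*(964 + (5*(-2 + 2))*(-6)) = 507*(964 + (5*0)*(-6)) = 507*(964 + 0*(-6)) = 507*(964 + 0) = 507*964 = 488748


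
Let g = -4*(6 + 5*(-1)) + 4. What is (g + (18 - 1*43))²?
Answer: 625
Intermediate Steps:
g = 0 (g = -4*(6 - 5) + 4 = -4*1 + 4 = -4 + 4 = 0)
(g + (18 - 1*43))² = (0 + (18 - 1*43))² = (0 + (18 - 43))² = (0 - 25)² = (-25)² = 625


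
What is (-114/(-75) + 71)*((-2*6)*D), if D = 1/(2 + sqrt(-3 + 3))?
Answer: -10878/25 ≈ -435.12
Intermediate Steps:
D = 1/2 (D = 1/(2 + sqrt(0)) = 1/(2 + 0) = 1/2 ≈ 0.50000)
(-114/(-75) + 71)*((-2*6)*D) = (-114/(-75) + 71)*(-2*6*(1/2)) = (-114*(-1/75) + 71)*(-12*1/2) = (38/25 + 71)*(-6) = (1813/25)*(-6) = -10878/25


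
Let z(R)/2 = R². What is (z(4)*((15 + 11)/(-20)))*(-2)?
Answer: 416/5 ≈ 83.200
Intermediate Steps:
z(R) = 2*R²
(z(4)*((15 + 11)/(-20)))*(-2) = ((2*4²)*((15 + 11)/(-20)))*(-2) = ((2*16)*(26*(-1/20)))*(-2) = (32*(-13/10))*(-2) = -208/5*(-2) = 416/5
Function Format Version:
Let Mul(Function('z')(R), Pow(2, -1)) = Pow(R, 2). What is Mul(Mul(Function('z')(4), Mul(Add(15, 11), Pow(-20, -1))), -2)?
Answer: Rational(416, 5) ≈ 83.200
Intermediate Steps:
Function('z')(R) = Mul(2, Pow(R, 2))
Mul(Mul(Function('z')(4), Mul(Add(15, 11), Pow(-20, -1))), -2) = Mul(Mul(Mul(2, Pow(4, 2)), Mul(Add(15, 11), Pow(-20, -1))), -2) = Mul(Mul(Mul(2, 16), Mul(26, Rational(-1, 20))), -2) = Mul(Mul(32, Rational(-13, 10)), -2) = Mul(Rational(-208, 5), -2) = Rational(416, 5)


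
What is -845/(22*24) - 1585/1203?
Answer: -205935/70576 ≈ -2.9179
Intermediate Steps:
-845/(22*24) - 1585/1203 = -845/528 - 1585*1/1203 = -845*1/528 - 1585/1203 = -845/528 - 1585/1203 = -205935/70576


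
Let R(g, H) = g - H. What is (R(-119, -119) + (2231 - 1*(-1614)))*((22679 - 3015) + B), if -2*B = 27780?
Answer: 22201030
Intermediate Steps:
B = -13890 (B = -1/2*27780 = -13890)
(R(-119, -119) + (2231 - 1*(-1614)))*((22679 - 3015) + B) = ((-119 - 1*(-119)) + (2231 - 1*(-1614)))*((22679 - 3015) - 13890) = ((-119 + 119) + (2231 + 1614))*(19664 - 13890) = (0 + 3845)*5774 = 3845*5774 = 22201030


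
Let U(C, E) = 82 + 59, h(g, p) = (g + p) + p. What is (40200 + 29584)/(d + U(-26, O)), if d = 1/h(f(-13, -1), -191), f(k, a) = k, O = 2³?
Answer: 13782340/27847 ≈ 494.93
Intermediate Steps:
O = 8
h(g, p) = g + 2*p
U(C, E) = 141
d = -1/395 (d = 1/(-13 + 2*(-191)) = 1/(-13 - 382) = 1/(-395) = -1/395 ≈ -0.0025316)
(40200 + 29584)/(d + U(-26, O)) = (40200 + 29584)/(-1/395 + 141) = 69784/(55694/395) = 69784*(395/55694) = 13782340/27847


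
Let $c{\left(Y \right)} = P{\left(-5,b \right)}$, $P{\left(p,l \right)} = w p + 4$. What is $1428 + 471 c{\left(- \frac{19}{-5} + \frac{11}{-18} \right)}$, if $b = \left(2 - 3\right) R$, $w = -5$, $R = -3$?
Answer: $15087$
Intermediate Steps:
$b = 3$ ($b = \left(2 - 3\right) \left(-3\right) = \left(-1\right) \left(-3\right) = 3$)
$P{\left(p,l \right)} = 4 - 5 p$ ($P{\left(p,l \right)} = - 5 p + 4 = 4 - 5 p$)
$c{\left(Y \right)} = 29$ ($c{\left(Y \right)} = 4 - -25 = 4 + 25 = 29$)
$1428 + 471 c{\left(- \frac{19}{-5} + \frac{11}{-18} \right)} = 1428 + 471 \cdot 29 = 1428 + 13659 = 15087$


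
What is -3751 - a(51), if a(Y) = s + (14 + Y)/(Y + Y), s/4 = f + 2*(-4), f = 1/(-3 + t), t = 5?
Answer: -379607/102 ≈ -3721.6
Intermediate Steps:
f = ½ (f = 1/(-3 + 5) = 1/2 = ½ ≈ 0.50000)
s = -30 (s = 4*(½ + 2*(-4)) = 4*(½ - 8) = 4*(-15/2) = -30)
a(Y) = -30 + (14 + Y)/(2*Y) (a(Y) = -30 + (14 + Y)/(Y + Y) = -30 + (14 + Y)/((2*Y)) = -30 + (14 + Y)*(1/(2*Y)) = -30 + (14 + Y)/(2*Y))
-3751 - a(51) = -3751 - (-59/2 + 7/51) = -3751 - 1*(-2995/102) = -3751 + 2995/102 = -379607/102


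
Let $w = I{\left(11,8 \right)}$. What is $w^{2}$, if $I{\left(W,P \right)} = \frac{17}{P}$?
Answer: $\frac{289}{64} \approx 4.5156$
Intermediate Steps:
$w = \frac{17}{8} \approx 2.125$
$w^{2} = \left(\frac{17}{8}\right)^{2} = \frac{289}{64}$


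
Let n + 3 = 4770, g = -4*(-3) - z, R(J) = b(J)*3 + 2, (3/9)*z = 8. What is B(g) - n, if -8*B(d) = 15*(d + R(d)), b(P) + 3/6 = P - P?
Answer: -75927/16 ≈ -4745.4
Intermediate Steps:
b(P) = -½ (b(P) = -½ + (P - P) = -½ + 0 = -½)
z = 24 (z = 3*8 = 24)
R(J) = ½ (R(J) = -½*3 + 2 = -3/2 + 2 = ½)
g = -12 (g = -4*(-3) - 1*24 = 12 - 24 = -12)
B(d) = -15/16 - 15*d/8 (B(d) = -15*(d + ½)/8 = -15*(½ + d)/8 = -(15/2 + 15*d)/8 = -15/16 - 15*d/8)
n = 4767 (n = -3 + 4770 = 4767)
B(g) - n = (-15/16 - 15/8*(-12)) - 1*4767 = (-15/16 + 45/2) - 4767 = 345/16 - 4767 = -75927/16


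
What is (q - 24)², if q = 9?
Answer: 225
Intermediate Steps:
(q - 24)² = (9 - 24)² = (-15)² = 225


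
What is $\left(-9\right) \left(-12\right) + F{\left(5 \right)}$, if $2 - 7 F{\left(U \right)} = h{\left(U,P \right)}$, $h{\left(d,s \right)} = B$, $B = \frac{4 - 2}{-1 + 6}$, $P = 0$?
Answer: $\frac{3788}{35} \approx 108.23$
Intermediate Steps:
$B = \frac{2}{5} \approx 0.4$
$h{\left(d,s \right)} = \frac{2}{5}$
$F{\left(U \right)} = \frac{8}{35}$ ($F{\left(U \right)} = \frac{2}{7} - \frac{2}{35} = \frac{8}{35}$)
$\left(-9\right) \left(-12\right) + F{\left(5 \right)} = \left(-9\right) \left(-12\right) + \frac{8}{35} = 108 + \frac{8}{35} = \frac{3788}{35}$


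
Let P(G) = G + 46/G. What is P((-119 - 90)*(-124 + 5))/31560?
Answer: 618566687/784928760 ≈ 0.78805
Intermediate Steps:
P((-119 - 90)*(-124 + 5))/31560 = ((-119 - 90)*(-124 + 5) + 46/(((-119 - 90)*(-124 + 5))))/31560 = (-209*(-119) + 46/((-209*(-119))))*(1/31560) = (24871 + 46/24871)*(1/31560) = (618566687/24871)*(1/31560) = 618566687/784928760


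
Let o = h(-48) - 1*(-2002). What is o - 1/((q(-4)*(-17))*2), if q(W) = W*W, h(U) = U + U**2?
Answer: 2316353/544 ≈ 4258.0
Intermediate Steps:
q(W) = W**2
o = 4258 (o = -48*(1 - 48) - 1*(-2002) = -48*(-47) + 2002 = 2256 + 2002 = 4258)
o - 1/((q(-4)*(-17))*2) = 4258 - 1/(((-4)**2*(-17))*2) = 4258 - 1/((16*(-17))*2) = 4258 - 1/((-272*2)) = 4258 - 1/(-544) = 4258 - 1*(-1/544) = 4258 + 1/544 = 2316353/544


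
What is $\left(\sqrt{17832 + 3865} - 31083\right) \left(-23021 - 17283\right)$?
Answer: $1252769232 - 40304 \sqrt{21697} \approx 1.2468 \cdot 10^{9}$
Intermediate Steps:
$\left(\sqrt{17832 + 3865} - 31083\right) \left(-23021 - 17283\right) = \left(\sqrt{21697} - 31083\right) \left(-40304\right) = \left(-31083 + \sqrt{21697}\right) \left(-40304\right) = 1252769232 - 40304 \sqrt{21697}$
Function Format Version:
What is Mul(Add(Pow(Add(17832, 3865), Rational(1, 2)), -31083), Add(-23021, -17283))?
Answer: Add(1252769232, Mul(-40304, Pow(21697, Rational(1, 2)))) ≈ 1.2468e+9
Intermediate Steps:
Mul(Add(Pow(Add(17832, 3865), Rational(1, 2)), -31083), Add(-23021, -17283)) = Mul(Add(Pow(21697, Rational(1, 2)), -31083), -40304) = Mul(Add(-31083, Pow(21697, Rational(1, 2))), -40304) = Add(1252769232, Mul(-40304, Pow(21697, Rational(1, 2))))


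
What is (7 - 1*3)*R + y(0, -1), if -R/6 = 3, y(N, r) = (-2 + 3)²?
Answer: -71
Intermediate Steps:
y(N, r) = 1 (y(N, r) = 1² = 1)
R = -18 (R = -6*3 = -18)
(7 - 1*3)*R + y(0, -1) = (7 - 1*3)*(-18) + 1 = (7 - 3)*(-18) + 1 = 4*(-18) + 1 = -72 + 1 = -71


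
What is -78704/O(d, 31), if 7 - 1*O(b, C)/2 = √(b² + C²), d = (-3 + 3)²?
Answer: 4919/3 ≈ 1639.7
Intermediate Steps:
d = 0 (d = 0² = 0)
O(b, C) = 14 - 2*√(C² + b²) (O(b, C) = 14 - 2*√(b² + C²) = 14 - 2*√(C² + b²))
-78704/O(d, 31) = -78704/(14 - 2*√(31² + 0²)) = -78704/(14 - 2*√(961 + 0)) = -78704/(14 - 2*√961) = -78704/(14 - 2*31) = -78704/(14 - 62) = -78704/(-48) = -78704*(-1/48) = 4919/3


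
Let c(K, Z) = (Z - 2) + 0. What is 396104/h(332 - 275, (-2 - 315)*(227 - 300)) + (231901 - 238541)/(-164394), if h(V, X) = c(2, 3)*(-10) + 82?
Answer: 50245061/9133 ≈ 5501.5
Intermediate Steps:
c(K, Z) = -2 + Z (c(K, Z) = (-2 + Z) + 0 = -2 + Z)
h(V, X) = 72 (h(V, X) = (-2 + 3)*(-10) + 82 = 1*(-10) + 82 = -10 + 82 = 72)
396104/h(332 - 275, (-2 - 315)*(227 - 300)) + (231901 - 238541)/(-164394) = 396104/72 + (231901 - 238541)/(-164394) = 396104*(1/72) - 6640*(-1/164394) = 49513/9 + 3320/82197 = 50245061/9133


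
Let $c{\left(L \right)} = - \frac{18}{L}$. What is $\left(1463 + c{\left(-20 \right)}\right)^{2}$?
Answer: $\frac{214300321}{100} \approx 2.143 \cdot 10^{6}$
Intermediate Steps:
$\left(1463 + c{\left(-20 \right)}\right)^{2} = \left(1463 - \frac{18}{-20}\right)^{2} = \left(1463 - - \frac{9}{10}\right)^{2} = \left(1463 + \frac{9}{10}\right)^{2} = \left(\frac{14639}{10}\right)^{2} = \frac{214300321}{100}$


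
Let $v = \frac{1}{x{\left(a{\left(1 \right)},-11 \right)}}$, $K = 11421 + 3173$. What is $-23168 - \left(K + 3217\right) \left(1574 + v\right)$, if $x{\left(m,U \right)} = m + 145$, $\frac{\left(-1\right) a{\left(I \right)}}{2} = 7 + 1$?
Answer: $- \frac{1206486263}{43} \approx -2.8058 \cdot 10^{7}$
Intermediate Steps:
$a{\left(I \right)} = -16$ ($a{\left(I \right)} = - 2 \left(7 + 1\right) = \left(-2\right) 8 = -16$)
$x{\left(m,U \right)} = 145 + m$
$K = 14594$
$v = \frac{1}{129}$ ($v = \frac{1}{145 - 16} = \frac{1}{129} \approx 0.0077519$)
$-23168 - \left(K + 3217\right) \left(1574 + v\right) = -23168 - \left(14594 + 3217\right) \left(1574 + \frac{1}{129}\right) = -23168 - 17811 \cdot \frac{203047}{129} = -23168 - \frac{1205490039}{43} = - \frac{1206486263}{43}$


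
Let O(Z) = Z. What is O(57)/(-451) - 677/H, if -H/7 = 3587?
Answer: -1125886/11324159 ≈ -0.099423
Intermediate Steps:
H = -25109 (H = -7*3587 = -25109)
O(57)/(-451) - 677/H = 57/(-451) - 677/(-25109) = 57*(-1/451) - 677*(-1/25109) = -57/451 + 677/25109 = -1125886/11324159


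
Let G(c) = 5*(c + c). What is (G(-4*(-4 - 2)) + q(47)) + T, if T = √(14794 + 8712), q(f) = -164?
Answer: 76 + √23506 ≈ 229.32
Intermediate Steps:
G(c) = 10*c (G(c) = 5*(2*c) = 10*c)
T = √23506 ≈ 153.32
(G(-4*(-4 - 2)) + q(47)) + T = (10*(-4*(-4 - 2)) - 164) + √23506 = (10*(-4*(-6)) - 164) + √23506 = (10*24 - 164) + √23506 = (240 - 164) + √23506 = 76 + √23506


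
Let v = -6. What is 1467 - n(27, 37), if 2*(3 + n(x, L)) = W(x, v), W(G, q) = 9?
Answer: 2931/2 ≈ 1465.5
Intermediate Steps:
n(x, L) = 3/2 (n(x, L) = -3 + (1/2)*9 = -3 + 9/2 = 3/2)
1467 - n(27, 37) = 1467 - 1*3/2 = 1467 - 3/2 = 2931/2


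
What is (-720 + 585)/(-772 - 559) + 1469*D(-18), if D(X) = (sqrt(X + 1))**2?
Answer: -33238928/1331 ≈ -24973.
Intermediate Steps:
D(X) = 1 + X (D(X) = (sqrt(1 + X))**2 = 1 + X)
(-720 + 585)/(-772 - 559) + 1469*D(-18) = (-720 + 585)/(-772 - 559) + 1469*(1 - 18) = -135/(-1331) + 1469*(-17) = -135*(-1/1331) - 24973 = 135/1331 - 24973 = -33238928/1331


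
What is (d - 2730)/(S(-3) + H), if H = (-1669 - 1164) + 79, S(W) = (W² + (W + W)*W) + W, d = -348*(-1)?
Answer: 397/455 ≈ 0.87253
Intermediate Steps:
d = 348
S(W) = W + 3*W² (S(W) = (W² + (2*W)*W) + W = (W² + 2*W²) + W = 3*W² + W = W + 3*W²)
H = -2754 (H = -2833 + 79 = -2754)
(d - 2730)/(S(-3) + H) = (348 - 2730)/(-3*(1 + 3*(-3)) - 2754) = -2382/(-3*(1 - 9) - 2754) = -2382/(-3*(-8) - 2754) = -2382/(24 - 2754) = -2382/(-2730) = -2382*(-1/2730) = 397/455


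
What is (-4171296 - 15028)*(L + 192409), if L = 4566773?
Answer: -19923477826968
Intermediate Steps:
(-4171296 - 15028)*(L + 192409) = (-4171296 - 15028)*(4566773 + 192409) = -4186324*4759182 = -19923477826968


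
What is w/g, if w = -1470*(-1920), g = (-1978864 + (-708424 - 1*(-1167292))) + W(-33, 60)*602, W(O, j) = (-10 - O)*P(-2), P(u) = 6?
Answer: -70560/35923 ≈ -1.9642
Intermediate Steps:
W(O, j) = -60 - 6*O (W(O, j) = (-10 - O)*6 = -60 - 6*O)
g = -1436920 (g = (-1978864 + (-708424 - 1*(-1167292))) + (-60 - 6*(-33))*602 = (-1978864 + (-708424 + 1167292)) + (-60 + 198)*602 = (-1978864 + 458868) + 138*602 = -1519996 + 83076 = -1436920)
w = 2822400
w/g = 2822400/(-1436920) = 2822400*(-1/1436920) = -70560/35923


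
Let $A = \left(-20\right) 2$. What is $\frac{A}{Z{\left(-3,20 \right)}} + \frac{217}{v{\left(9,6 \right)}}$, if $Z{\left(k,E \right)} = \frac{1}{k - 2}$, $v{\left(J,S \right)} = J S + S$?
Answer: $\frac{12217}{60} \approx 203.62$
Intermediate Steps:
$v{\left(J,S \right)} = S + J S$
$Z{\left(k,E \right)} = \frac{1}{-2 + k}$
$A = -40$
$\frac{A}{Z{\left(-3,20 \right)}} + \frac{217}{v{\left(9,6 \right)}} = - \frac{40}{\frac{1}{-2 - 3}} + \frac{217}{6 \left(1 + 9\right)} = - \frac{40}{\frac{1}{-5}} + \frac{217}{6 \cdot 10} = - \frac{40}{- \frac{1}{5}} + \frac{217}{60} = \left(-40\right) \left(-5\right) + 217 \cdot \frac{1}{60} = 200 + \frac{217}{60} = \frac{12217}{60}$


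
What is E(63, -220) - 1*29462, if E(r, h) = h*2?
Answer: -29902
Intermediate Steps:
E(r, h) = 2*h
E(63, -220) - 1*29462 = 2*(-220) - 1*29462 = -440 - 29462 = -29902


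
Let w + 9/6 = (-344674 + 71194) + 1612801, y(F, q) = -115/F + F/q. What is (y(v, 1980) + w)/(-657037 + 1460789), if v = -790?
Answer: 20949631655/12572288784 ≈ 1.6663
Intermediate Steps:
w = 2678639/2 (w = -3/2 + ((-344674 + 71194) + 1612801) = -3/2 + (-273480 + 1612801) = -3/2 + 1339321 = 2678639/2 ≈ 1.3393e+6)
(y(v, 1980) + w)/(-657037 + 1460789) = ((-115/(-790) - 790/1980) + 2678639/2)/(-657037 + 1460789) = ((-115*(-1/790) - 790*1/1980) + 2678639/2)/803752 = ((23/158 - 79/198) + 2678639/2)*(1/803752) = (-1982/7821 + 2678639/2)*(1/803752) = (20949631655/15642)*(1/803752) = 20949631655/12572288784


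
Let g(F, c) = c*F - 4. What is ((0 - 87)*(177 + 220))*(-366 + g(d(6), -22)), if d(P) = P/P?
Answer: 13539288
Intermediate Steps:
d(P) = 1
g(F, c) = -4 + F*c (g(F, c) = F*c - 4 = -4 + F*c)
((0 - 87)*(177 + 220))*(-366 + g(d(6), -22)) = ((0 - 87)*(177 + 220))*(-366 + (-4 + 1*(-22))) = (-87*397)*(-366 + (-4 - 22)) = -34539*(-366 - 26) = -34539*(-392) = 13539288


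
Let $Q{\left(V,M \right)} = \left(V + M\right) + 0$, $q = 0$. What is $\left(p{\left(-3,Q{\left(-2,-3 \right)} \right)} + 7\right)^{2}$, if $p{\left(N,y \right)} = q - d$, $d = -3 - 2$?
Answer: $144$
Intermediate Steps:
$d = -5$
$Q{\left(V,M \right)} = M + V$ ($Q{\left(V,M \right)} = \left(M + V\right) + 0 = M + V$)
$p{\left(N,y \right)} = 5$ ($p{\left(N,y \right)} = 0 - -5 = 0 + 5 = 5$)
$\left(p{\left(-3,Q{\left(-2,-3 \right)} \right)} + 7\right)^{2} = \left(5 + 7\right)^{2} = 12^{2} = 144$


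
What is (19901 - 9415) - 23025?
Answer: -12539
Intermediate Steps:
(19901 - 9415) - 23025 = 10486 - 23025 = -12539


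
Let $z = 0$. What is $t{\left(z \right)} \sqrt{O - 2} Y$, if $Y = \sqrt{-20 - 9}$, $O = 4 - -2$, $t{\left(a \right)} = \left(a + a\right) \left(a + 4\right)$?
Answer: $0$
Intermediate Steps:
$t{\left(a \right)} = 2 a \left(4 + a\right)$
$O = 6$ ($O = 4 + 2 = 6$)
$Y = i \sqrt{29}$ ($Y = \sqrt{-29} = i \sqrt{29} \approx 5.3852 i$)
$t{\left(z \right)} \sqrt{O - 2} Y = 2 \cdot 0 \left(4 + 0\right) \sqrt{6 - 2} i \sqrt{29} = 2 \cdot 0 \cdot 4 \sqrt{4} i \sqrt{29} = 0 \cdot 2 i \sqrt{29} = 0 i \sqrt{29} = 0$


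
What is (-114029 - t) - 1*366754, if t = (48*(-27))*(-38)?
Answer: -530031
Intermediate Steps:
t = 49248 (t = -1296*(-38) = 49248)
(-114029 - t) - 1*366754 = (-114029 - 1*49248) - 1*366754 = (-114029 - 49248) - 366754 = -163277 - 366754 = -530031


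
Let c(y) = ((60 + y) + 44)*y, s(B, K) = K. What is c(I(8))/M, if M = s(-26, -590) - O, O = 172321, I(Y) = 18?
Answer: -732/57637 ≈ -0.012700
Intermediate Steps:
M = -172911 (M = -590 - 1*172321 = -590 - 172321 = -172911)
c(y) = y*(104 + y) (c(y) = (104 + y)*y = y*(104 + y))
c(I(8))/M = (18*(104 + 18))/(-172911) = (18*122)*(-1/172911) = 2196*(-1/172911) = -732/57637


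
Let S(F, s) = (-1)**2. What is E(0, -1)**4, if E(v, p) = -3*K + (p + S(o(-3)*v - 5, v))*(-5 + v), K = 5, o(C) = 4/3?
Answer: 50625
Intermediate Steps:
o(C) = 4/3 (o(C) = 4*(1/3) = 4/3)
S(F, s) = 1
E(v, p) = -15 + (1 + p)*(-5 + v) (E(v, p) = -3*5 + (p + 1)*(-5 + v) = -15 + (1 + p)*(-5 + v))
E(0, -1)**4 = (-20 + 0 - 5*(-1) - 1*0)**4 = (-20 + 0 + 5 + 0)**4 = (-15)**4 = 50625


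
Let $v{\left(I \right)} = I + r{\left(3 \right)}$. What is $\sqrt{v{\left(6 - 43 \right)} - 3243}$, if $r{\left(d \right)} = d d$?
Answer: $i \sqrt{3271} \approx 57.193 i$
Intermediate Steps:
$r{\left(d \right)} = d^{2}$
$v{\left(I \right)} = 9 + I$ ($v{\left(I \right)} = I + 3^{2} = I + 9 = 9 + I$)
$\sqrt{v{\left(6 - 43 \right)} - 3243} = \sqrt{\left(9 + \left(6 - 43\right)\right) - 3243} = \sqrt{\left(9 - 37\right) - 3243} = \sqrt{-28 - 3243} = \sqrt{-3271} = i \sqrt{3271}$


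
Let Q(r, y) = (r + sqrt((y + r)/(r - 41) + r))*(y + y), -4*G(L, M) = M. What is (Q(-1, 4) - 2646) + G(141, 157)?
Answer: -10773/4 + 4*I*sqrt(210)/7 ≈ -2693.3 + 8.2808*I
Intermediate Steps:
G(L, M) = -M/4
Q(r, y) = 2*y*(r + sqrt(r + (r + y)/(-41 + r))) (Q(r, y) = (r + sqrt((r + y)/(-41 + r) + r))*(2*y) = (r + sqrt(r + (r + y)/(-41 + r)))*(2*y) = 2*y*(r + sqrt(r + (r + y)/(-41 + r))))
(Q(-1, 4) - 2646) + G(141, 157) = (2*4*(-1 + sqrt((-1 + 4 - (-41 - 1))/(-41 - 1))) - 2646) - 1/4*157 = (2*4*(-1 + sqrt((-1 + 4 - 1*(-42))/(-42))) - 2646) - 157/4 = (2*4*(-1 + sqrt(-(-1 + 4 + 42)/42)) - 2646) - 157/4 = (2*4*(-1 + sqrt(-1/42*45)) - 2646) - 157/4 = (2*4*(-1 + sqrt(-15/14)) - 2646) - 157/4 = (2*4*(-1 + I*sqrt(210)/14) - 2646) - 157/4 = ((-8 + 4*I*sqrt(210)/7) - 2646) - 157/4 = (-2654 + 4*I*sqrt(210)/7) - 157/4 = -10773/4 + 4*I*sqrt(210)/7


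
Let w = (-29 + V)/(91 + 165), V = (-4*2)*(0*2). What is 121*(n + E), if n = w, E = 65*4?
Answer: 8050251/256 ≈ 31446.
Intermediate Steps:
E = 260
V = 0 (V = -8*0 = 0)
w = -29/256 (w = (-29 + 0)/(91 + 165) = -29/256 ≈ -0.11328)
n = -29/256 ≈ -0.11328
121*(n + E) = 121*(-29/256 + 260) = 121*(66531/256) = 8050251/256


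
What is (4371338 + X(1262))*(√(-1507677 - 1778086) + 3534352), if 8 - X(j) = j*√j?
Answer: 2*(2185673 - 631*√1262)*(3534352 + I*√3285763) ≈ 1.5291e+13 + 7.8425e+9*I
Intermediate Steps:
X(j) = 8 - j^(3/2) (X(j) = 8 - j*√j = 8 - j^(3/2))
(4371338 + X(1262))*(√(-1507677 - 1778086) + 3534352) = (4371338 + (8 - 1262^(3/2)))*(√(-1507677 - 1778086) + 3534352) = (4371338 + (8 - 1262*√1262))*(√(-3285763) + 3534352) = (4371338 + (8 - 1262*√1262))*(I*√3285763 + 3534352) = (4371346 - 1262*√1262)*(3534352 + I*√3285763) = (3534352 + I*√3285763)*(4371346 - 1262*√1262)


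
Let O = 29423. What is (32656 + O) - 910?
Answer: 61169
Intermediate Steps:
(32656 + O) - 910 = (32656 + 29423) - 910 = 62079 - 910 = 61169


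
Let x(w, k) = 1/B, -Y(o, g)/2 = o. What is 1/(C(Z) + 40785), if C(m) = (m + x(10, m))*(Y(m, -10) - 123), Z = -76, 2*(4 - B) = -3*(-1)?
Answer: 5/192963 ≈ 2.5912e-5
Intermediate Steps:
Y(o, g) = -2*o
B = 5/2 (B = 4 - (-3)*(-1)/2 = 4 - ½*3 = 4 - 3/2 = 5/2 ≈ 2.5000)
x(w, k) = ⅖ (x(w, k) = 1/(5/2) = ⅖)
C(m) = (-123 - 2*m)*(⅖ + m) (C(m) = (m + ⅖)*(-2*m - 123) = (⅖ + m)*(-123 - 2*m) = (-123 - 2*m)*(⅖ + m))
1/(C(Z) + 40785) = 1/((-246/5 - 2*(-76)² - 619/5*(-76)) + 40785) = 1/((-246/5 - 2*5776 + 47044/5) + 40785) = 1/((-246/5 - 11552 + 47044/5) + 40785) = 1/(-10962/5 + 40785) = 1/(192963/5) = 5/192963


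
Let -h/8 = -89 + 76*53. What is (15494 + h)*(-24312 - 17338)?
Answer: 667149700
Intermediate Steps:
h = -31512 (h = -8*(-89 + 76*53) = -8*(-89 + 4028) = -8*3939 = -31512)
(15494 + h)*(-24312 - 17338) = (15494 - 31512)*(-24312 - 17338) = -16018*(-41650) = 667149700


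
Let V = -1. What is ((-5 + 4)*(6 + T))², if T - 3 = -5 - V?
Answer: 25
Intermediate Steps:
T = -1 (T = 3 + (-5 - 1*(-1)) = 3 + (-5 + 1) = 3 - 4 = -1)
((-5 + 4)*(6 + T))² = ((-5 + 4)*(6 - 1))² = (-1*5)² = (-5)² = 25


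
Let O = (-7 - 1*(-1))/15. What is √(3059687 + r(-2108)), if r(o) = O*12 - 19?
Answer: 2*√19122895/5 ≈ 1749.2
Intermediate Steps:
O = -⅖ (O = (-7 + 1)*(1/15) = -6*1/15 = -⅖ ≈ -0.40000)
r(o) = -119/5 (r(o) = -⅖*12 - 19 = -24/5 - 19 = -119/5)
√(3059687 + r(-2108)) = √(3059687 - 119/5) = √(15298316/5) = 2*√19122895/5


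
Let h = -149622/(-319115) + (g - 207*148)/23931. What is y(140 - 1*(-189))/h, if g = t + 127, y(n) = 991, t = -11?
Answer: -7568010395415/6158785718 ≈ -1228.8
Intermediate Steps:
g = 116 (g = -11 + 127 = 116)
h = -6158785718/7636741065 (h = -149622/(-319115) + (116 - 207*148)/23931 = -149622*(-1/319115) + (116 - 30636)*(1/23931) = 149622/319115 - 30520*1/23931 = 149622/319115 - 30520/23931 = -6158785718/7636741065 ≈ -0.80647)
y(140 - 1*(-189))/h = 991/(-6158785718/7636741065) = 991*(-7636741065/6158785718) = -7568010395415/6158785718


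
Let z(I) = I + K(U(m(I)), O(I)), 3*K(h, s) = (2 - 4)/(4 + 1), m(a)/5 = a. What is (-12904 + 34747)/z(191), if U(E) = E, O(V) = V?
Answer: 327645/2863 ≈ 114.44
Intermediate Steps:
m(a) = 5*a
K(h, s) = -2/15 (K(h, s) = ((2 - 4)/(4 + 1))/3 = (-2/5)/3 = (-2*⅕)/3 = (⅓)*(-⅖) = -2/15)
z(I) = -2/15 + I (z(I) = I - 2/15 = -2/15 + I)
(-12904 + 34747)/z(191) = (-12904 + 34747)/(-2/15 + 191) = 21843/(2863/15) = 21843*(15/2863) = 327645/2863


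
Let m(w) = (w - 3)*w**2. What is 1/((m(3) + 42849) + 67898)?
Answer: 1/110747 ≈ 9.0296e-6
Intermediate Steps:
m(w) = w**2*(-3 + w) (m(w) = (-3 + w)*w**2 = w**2*(-3 + w))
1/((m(3) + 42849) + 67898) = 1/((3**2*(-3 + 3) + 42849) + 67898) = 1/((9*0 + 42849) + 67898) = 1/((0 + 42849) + 67898) = 1/(42849 + 67898) = 1/110747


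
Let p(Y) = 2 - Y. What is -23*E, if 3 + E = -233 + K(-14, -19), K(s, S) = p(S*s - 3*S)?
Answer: 12811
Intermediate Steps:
K(s, S) = 2 + 3*S - S*s (K(s, S) = 2 - (S*s - 3*S) = 2 - (-3*S + S*s) = 2 + (3*S - S*s) = 2 + 3*S - S*s)
E = -557 (E = -3 + (-233 + (2 - 1*(-19)*(-3 - 14))) = -3 + (-233 + (2 - 1*(-19)*(-17))) = -3 + (-233 + (2 - 323)) = -3 + (-233 - 321) = -3 - 554 = -557)
-23*E = -23*(-557) = 12811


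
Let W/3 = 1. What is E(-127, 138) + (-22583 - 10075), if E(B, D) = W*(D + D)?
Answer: -31830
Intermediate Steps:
W = 3 (W = 3*1 = 3)
E(B, D) = 6*D (E(B, D) = 3*(D + D) = 3*(2*D) = 6*D)
E(-127, 138) + (-22583 - 10075) = 6*138 + (-22583 - 10075) = 828 - 32658 = -31830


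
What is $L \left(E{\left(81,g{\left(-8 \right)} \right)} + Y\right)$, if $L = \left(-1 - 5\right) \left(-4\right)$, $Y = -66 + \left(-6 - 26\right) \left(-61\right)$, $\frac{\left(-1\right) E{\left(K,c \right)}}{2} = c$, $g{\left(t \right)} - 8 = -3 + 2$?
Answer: $44928$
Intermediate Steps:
$g{\left(t \right)} = 7$ ($g{\left(t \right)} = 8 + \left(-3 + 2\right) = 8 - 1 = 7$)
$E{\left(K,c \right)} = - 2 c$
$Y = 1886$ ($Y = -66 - -1952 = -66 + 1952 = 1886$)
$L = 24$ ($L = \left(-6\right) \left(-4\right) = 24$)
$L \left(E{\left(81,g{\left(-8 \right)} \right)} + Y\right) = 24 \left(\left(-2\right) 7 + 1886\right) = 24 \left(-14 + 1886\right) = 24 \cdot 1872 = 44928$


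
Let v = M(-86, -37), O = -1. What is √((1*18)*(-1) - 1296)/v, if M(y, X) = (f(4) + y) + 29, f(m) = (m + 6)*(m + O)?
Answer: -I*√146/9 ≈ -1.3426*I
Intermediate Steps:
f(m) = (-1 + m)*(6 + m) (f(m) = (m + 6)*(m - 1) = (6 + m)*(-1 + m) = (-1 + m)*(6 + m))
M(y, X) = 59 + y (M(y, X) = ((-6 + 4² + 5*4) + y) + 29 = ((-6 + 16 + 20) + y) + 29 = (30 + y) + 29 = 59 + y)
v = -27 (v = 59 - 86 = -27)
√((1*18)*(-1) - 1296)/v = √((1*18)*(-1) - 1296)/(-27) = √(18*(-1) - 1296)*(-1/27) = √(-18 - 1296)*(-1/27) = √(-1314)*(-1/27) = (3*I*√146)*(-1/27) = -I*√146/9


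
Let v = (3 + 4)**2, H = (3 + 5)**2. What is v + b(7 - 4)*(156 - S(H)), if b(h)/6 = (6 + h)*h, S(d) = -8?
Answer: 26617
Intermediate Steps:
H = 64 (H = 8**2 = 64)
b(h) = 6*h*(6 + h) (b(h) = 6*((6 + h)*h) = 6*(h*(6 + h)) = 6*h*(6 + h))
v = 49 (v = 7**2 = 49)
v + b(7 - 4)*(156 - S(H)) = 49 + (6*(7 - 4)*(6 + (7 - 4)))*(156 - 1*(-8)) = 49 + (6*3*(6 + 3))*(156 + 8) = 49 + (6*3*9)*164 = 49 + 162*164 = 49 + 26568 = 26617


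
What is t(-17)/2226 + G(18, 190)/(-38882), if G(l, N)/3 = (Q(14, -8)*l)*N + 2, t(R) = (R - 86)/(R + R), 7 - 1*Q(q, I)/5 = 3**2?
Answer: 3884364571/1471372644 ≈ 2.6400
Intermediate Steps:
Q(q, I) = -10 (Q(q, I) = 35 - 5*3**2 = 35 - 5*9 = 35 - 45 = -10)
t(R) = (-86 + R)/(2*R) (t(R) = (-86 + R)/((2*R)) = (-86 + R)*(1/(2*R)) = (-86 + R)/(2*R))
G(l, N) = 6 - 30*N*l (G(l, N) = 3*((-10*l)*N + 2) = 3*(-10*N*l + 2) = 3*(2 - 10*N*l) = 6 - 30*N*l)
t(-17)/2226 + G(18, 190)/(-38882) = ((1/2)*(-86 - 17)/(-17))/2226 + (6 - 30*190*18)/(-38882) = ((1/2)*(-1/17)*(-103))*(1/2226) + (6 - 102600)*(-1/38882) = (103/34)*(1/2226) - 102594*(-1/38882) = 103/75684 + 51297/19441 = 3884364571/1471372644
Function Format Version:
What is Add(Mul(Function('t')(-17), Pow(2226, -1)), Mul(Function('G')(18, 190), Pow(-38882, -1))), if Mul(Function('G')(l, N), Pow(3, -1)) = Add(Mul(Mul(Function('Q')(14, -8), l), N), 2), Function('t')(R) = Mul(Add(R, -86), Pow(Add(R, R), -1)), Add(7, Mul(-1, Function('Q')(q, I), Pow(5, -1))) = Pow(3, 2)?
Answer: Rational(3884364571, 1471372644) ≈ 2.6400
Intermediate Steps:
Function('Q')(q, I) = -10 (Function('Q')(q, I) = Add(35, Mul(-5, Pow(3, 2))) = Add(35, Mul(-5, 9)) = Add(35, -45) = -10)
Function('t')(R) = Mul(Rational(1, 2), Pow(R, -1), Add(-86, R)) (Function('t')(R) = Mul(Add(-86, R), Pow(Mul(2, R), -1)) = Mul(Add(-86, R), Mul(Rational(1, 2), Pow(R, -1))) = Mul(Rational(1, 2), Pow(R, -1), Add(-86, R)))
Function('G')(l, N) = Add(6, Mul(-30, N, l)) (Function('G')(l, N) = Mul(3, Add(Mul(Mul(-10, l), N), 2)) = Mul(3, Add(Mul(-10, N, l), 2)) = Mul(3, Add(2, Mul(-10, N, l))) = Add(6, Mul(-30, N, l)))
Add(Mul(Function('t')(-17), Pow(2226, -1)), Mul(Function('G')(18, 190), Pow(-38882, -1))) = Add(Mul(Mul(Rational(1, 2), Pow(-17, -1), Add(-86, -17)), Pow(2226, -1)), Mul(Add(6, Mul(-30, 190, 18)), Pow(-38882, -1))) = Add(Mul(Mul(Rational(1, 2), Rational(-1, 17), -103), Rational(1, 2226)), Mul(Add(6, -102600), Rational(-1, 38882))) = Add(Mul(Rational(103, 34), Rational(1, 2226)), Mul(-102594, Rational(-1, 38882))) = Add(Rational(103, 75684), Rational(51297, 19441)) = Rational(3884364571, 1471372644)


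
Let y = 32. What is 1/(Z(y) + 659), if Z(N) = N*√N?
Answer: 659/401513 - 128*√2/401513 ≈ 0.0011904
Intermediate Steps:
Z(N) = N^(3/2)
1/(Z(y) + 659) = 1/(32^(3/2) + 659) = 1/(128*√2 + 659) = 1/(659 + 128*√2)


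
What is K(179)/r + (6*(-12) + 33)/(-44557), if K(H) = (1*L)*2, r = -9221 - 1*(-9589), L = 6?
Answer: 137259/4099244 ≈ 0.033484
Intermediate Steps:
r = 368 (r = -9221 + 9589 = 368)
K(H) = 12 (K(H) = (1*6)*2 = 6*2 = 12)
K(179)/r + (6*(-12) + 33)/(-44557) = 12/368 + (6*(-12) + 33)/(-44557) = 12*(1/368) + (-72 + 33)*(-1/44557) = 3/92 - 39*(-1/44557) = 3/92 + 39/44557 = 137259/4099244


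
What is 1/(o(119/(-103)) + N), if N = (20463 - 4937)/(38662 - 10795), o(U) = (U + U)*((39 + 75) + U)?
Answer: -42234429/10989006032 ≈ -0.0038433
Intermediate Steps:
o(U) = 2*U*(114 + U) (o(U) = (2*U)*(114 + U) = 2*U*(114 + U))
N = 2218/3981 (N = 15526/27867 = 15526*(1/27867) = 2218/3981 ≈ 0.55715)
1/(o(119/(-103)) + N) = 1/(2*(119/(-103))*(114 + 119/(-103)) + 2218/3981) = 1/(2*(119*(-1/103))*(114 + 119*(-1/103)) + 2218/3981) = 1/(2*(-119/103)*(114 - 119/103) + 2218/3981) = 1/(2*(-119/103)*(11623/103) + 2218/3981) = 1/(-2766274/10609 + 2218/3981) = 1/(-10989006032/42234429) = -42234429/10989006032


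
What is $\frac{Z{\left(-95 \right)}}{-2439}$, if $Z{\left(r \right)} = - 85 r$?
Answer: $- \frac{8075}{2439} \approx -3.3108$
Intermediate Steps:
$\frac{Z{\left(-95 \right)}}{-2439} = \frac{\left(-85\right) \left(-95\right)}{-2439} = 8075 \left(- \frac{1}{2439}\right) = - \frac{8075}{2439}$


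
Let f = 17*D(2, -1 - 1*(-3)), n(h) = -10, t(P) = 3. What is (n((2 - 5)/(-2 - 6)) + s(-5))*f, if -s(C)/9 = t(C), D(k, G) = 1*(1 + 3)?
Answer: -2516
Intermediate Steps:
D(k, G) = 4 (D(k, G) = 1*4 = 4)
s(C) = -27 (s(C) = -9*3 = -27)
f = 68 (f = 17*4 = 68)
(n((2 - 5)/(-2 - 6)) + s(-5))*f = (-10 - 27)*68 = -37*68 = -2516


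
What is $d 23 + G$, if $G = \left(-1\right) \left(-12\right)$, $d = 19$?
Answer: $449$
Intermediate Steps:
$G = 12$
$d 23 + G = 19 \cdot 23 + 12 = 437 + 12 = 449$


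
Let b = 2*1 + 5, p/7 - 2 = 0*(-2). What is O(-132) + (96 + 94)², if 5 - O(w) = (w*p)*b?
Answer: 49041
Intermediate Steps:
p = 14 (p = 14 + 7*(0*(-2)) = 14 + 7*0 = 14 + 0 = 14)
b = 7 (b = 2 + 5 = 7)
O(w) = 5 - 98*w (O(w) = 5 - w*14*7 = 5 - 14*w*7 = 5 - 98*w)
O(-132) + (96 + 94)² = (5 - 98*(-132)) + (96 + 94)² = (5 + 12936) + 190² = 12941 + 36100 = 49041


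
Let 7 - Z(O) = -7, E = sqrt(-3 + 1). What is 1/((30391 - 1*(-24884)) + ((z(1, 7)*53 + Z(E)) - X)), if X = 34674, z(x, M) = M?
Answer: 1/20986 ≈ 4.7651e-5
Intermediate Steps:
E = I*sqrt(2) (E = sqrt(-2) = I*sqrt(2) ≈ 1.4142*I)
Z(O) = 14 (Z(O) = 7 - 1*(-7) = 7 + 7 = 14)
1/((30391 - 1*(-24884)) + ((z(1, 7)*53 + Z(E)) - X)) = 1/((30391 - 1*(-24884)) + ((7*53 + 14) - 1*34674)) = 1/((30391 + 24884) + ((371 + 14) - 34674)) = 1/(55275 + (385 - 34674)) = 1/(55275 - 34289) = 1/20986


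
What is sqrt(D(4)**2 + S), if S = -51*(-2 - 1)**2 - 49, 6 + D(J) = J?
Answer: 6*I*sqrt(14) ≈ 22.45*I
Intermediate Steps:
D(J) = -6 + J
S = -508 (S = -51*(-3)**2 - 49 = -51*9 - 49 = -459 - 49 = -508)
sqrt(D(4)**2 + S) = sqrt((-6 + 4)**2 - 508) = sqrt((-2)**2 - 508) = sqrt(4 - 508) = sqrt(-504) = 6*I*sqrt(14)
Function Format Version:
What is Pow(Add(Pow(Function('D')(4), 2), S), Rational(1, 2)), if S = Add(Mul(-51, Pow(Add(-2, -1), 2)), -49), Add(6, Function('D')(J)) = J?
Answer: Mul(6, I, Pow(14, Rational(1, 2))) ≈ Mul(22.450, I)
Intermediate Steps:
Function('D')(J) = Add(-6, J)
S = -508 (S = Add(Mul(-51, Pow(-3, 2)), -49) = Add(Mul(-51, 9), -49) = Add(-459, -49) = -508)
Pow(Add(Pow(Function('D')(4), 2), S), Rational(1, 2)) = Pow(Add(Pow(Add(-6, 4), 2), -508), Rational(1, 2)) = Pow(Add(Pow(-2, 2), -508), Rational(1, 2)) = Pow(Add(4, -508), Rational(1, 2)) = Pow(-504, Rational(1, 2)) = Mul(6, I, Pow(14, Rational(1, 2)))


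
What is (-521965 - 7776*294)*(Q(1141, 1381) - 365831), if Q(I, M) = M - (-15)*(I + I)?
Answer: 927293753980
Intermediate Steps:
Q(I, M) = M + 30*I (Q(I, M) = M - (-15)*2*I = M - (-30)*I = M + 30*I)
(-521965 - 7776*294)*(Q(1141, 1381) - 365831) = (-521965 - 7776*294)*((1381 + 30*1141) - 365831) = (-521965 - 2286144)*((1381 + 34230) - 365831) = -2808109*(35611 - 365831) = -2808109*(-330220) = 927293753980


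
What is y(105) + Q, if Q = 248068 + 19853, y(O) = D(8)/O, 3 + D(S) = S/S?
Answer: 28131703/105 ≈ 2.6792e+5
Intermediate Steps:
D(S) = -2 (D(S) = -3 + S/S = -3 + 1 = -2)
y(O) = -2/O
Q = 267921
y(105) + Q = -2/105 + 267921 = 28131703/105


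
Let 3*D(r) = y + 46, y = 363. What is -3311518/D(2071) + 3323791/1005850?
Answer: -9991311710381/411392650 ≈ -24287.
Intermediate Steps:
D(r) = 409/3 (D(r) = (363 + 46)/3 = (1/3)*409 = 409/3)
-3311518/D(2071) + 3323791/1005850 = -3311518/409/3 + 3323791/1005850 = -3311518*3/409 + 3323791*(1/1005850) = -9934554/409 + 3323791/1005850 = -9991311710381/411392650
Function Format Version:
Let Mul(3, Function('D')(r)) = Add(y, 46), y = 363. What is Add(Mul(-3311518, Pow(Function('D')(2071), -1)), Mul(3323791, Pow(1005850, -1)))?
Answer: Rational(-9991311710381, 411392650) ≈ -24287.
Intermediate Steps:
Function('D')(r) = Rational(409, 3) (Function('D')(r) = Mul(Rational(1, 3), Add(363, 46)) = Mul(Rational(1, 3), 409) = Rational(409, 3))
Add(Mul(-3311518, Pow(Function('D')(2071), -1)), Mul(3323791, Pow(1005850, -1))) = Add(Mul(-3311518, Pow(Rational(409, 3), -1)), Mul(3323791, Pow(1005850, -1))) = Add(Mul(-3311518, Rational(3, 409)), Mul(3323791, Rational(1, 1005850))) = Add(Rational(-9934554, 409), Rational(3323791, 1005850)) = Rational(-9991311710381, 411392650)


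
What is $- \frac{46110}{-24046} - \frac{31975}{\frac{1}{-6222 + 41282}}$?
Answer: $- \frac{13478305977445}{12023} \approx -1.121 \cdot 10^{9}$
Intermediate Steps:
$- \frac{46110}{-24046} - \frac{31975}{\frac{1}{-6222 + 41282}} = \left(-46110\right) \left(- \frac{1}{24046}\right) - \frac{31975}{\frac{1}{35060}} = \frac{23055}{12023} - 31975 \frac{1}{\frac{1}{35060}} = \frac{23055}{12023} - 1121043500 = - \frac{13478305977445}{12023}$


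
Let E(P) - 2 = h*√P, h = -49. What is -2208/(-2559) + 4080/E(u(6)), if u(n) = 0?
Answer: 1740856/853 ≈ 2040.9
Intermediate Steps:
E(P) = 2 - 49*√P
-2208/(-2559) + 4080/E(u(6)) = -2208/(-2559) + 4080/(2 - 49*√0) = -2208*(-1/2559) + 4080/(2 - 49*0) = 736/853 + 4080/(2 + 0) = 736/853 + 4080/2 = 736/853 + 4080*(½) = 736/853 + 2040 = 1740856/853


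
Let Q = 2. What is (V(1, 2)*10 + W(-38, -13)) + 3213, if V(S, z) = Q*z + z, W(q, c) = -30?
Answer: 3243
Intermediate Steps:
V(S, z) = 3*z (V(S, z) = 2*z + z = 3*z)
(V(1, 2)*10 + W(-38, -13)) + 3213 = ((3*2)*10 - 30) + 3213 = (6*10 - 30) + 3213 = (60 - 30) + 3213 = 30 + 3213 = 3243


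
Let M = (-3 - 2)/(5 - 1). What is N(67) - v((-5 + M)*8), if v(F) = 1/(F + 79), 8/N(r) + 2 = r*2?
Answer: 25/957 ≈ 0.026123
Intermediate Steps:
M = -5/4 ≈ -1.2500
N(r) = 8/(-2 + 2*r) (N(r) = 8/(-2 + r*2) = 8/(-2 + 2*r))
v(F) = 1/(79 + F)
N(67) - v((-5 + M)*8) = 4/(-1 + 67) - 1/(79 + (-5 - 5/4)*8) = 4/66 - 1/(79 - 25/4*8) = 4*(1/66) - 1/(79 - 50) = 2/33 - 1/29 = 25/957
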